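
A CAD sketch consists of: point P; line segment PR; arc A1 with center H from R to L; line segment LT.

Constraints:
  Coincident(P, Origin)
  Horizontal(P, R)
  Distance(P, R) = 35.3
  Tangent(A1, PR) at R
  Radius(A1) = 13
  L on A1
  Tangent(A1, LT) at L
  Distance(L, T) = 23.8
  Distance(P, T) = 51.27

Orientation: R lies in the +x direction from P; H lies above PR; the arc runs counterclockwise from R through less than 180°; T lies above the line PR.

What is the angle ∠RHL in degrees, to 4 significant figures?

125.3°

Checks: ∠(HR, RP) = 90.00° ✓; |HL| = 13.00 ✓; ∠(HL, LT) = 90.00° ✓; |LT| = 23.80 ✓; |PT| = 51.27 ✓.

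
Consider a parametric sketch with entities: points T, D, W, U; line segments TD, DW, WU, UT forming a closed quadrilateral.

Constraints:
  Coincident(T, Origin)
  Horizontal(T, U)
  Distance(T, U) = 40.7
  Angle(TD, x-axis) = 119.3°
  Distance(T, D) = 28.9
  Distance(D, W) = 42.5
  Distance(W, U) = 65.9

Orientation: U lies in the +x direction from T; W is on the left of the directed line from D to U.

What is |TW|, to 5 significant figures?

60.196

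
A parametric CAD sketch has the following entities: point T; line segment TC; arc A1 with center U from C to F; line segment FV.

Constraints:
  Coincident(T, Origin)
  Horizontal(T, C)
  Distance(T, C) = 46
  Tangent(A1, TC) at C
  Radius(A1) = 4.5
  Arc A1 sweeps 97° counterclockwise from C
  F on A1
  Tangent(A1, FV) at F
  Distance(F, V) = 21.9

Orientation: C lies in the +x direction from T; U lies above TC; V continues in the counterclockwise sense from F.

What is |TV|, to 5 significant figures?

54.791

On A1, C sits at bearing -90° from U; a 97° counterclockwise sweep puts F at bearing 7°, so F = U + 4.5·(cos 7°, sin 7°) = (50.466, 5.0484). A1 meets FV tangentially, so UF is at right angles to FV, so FV runs along (−sin 7°, cos 7°); with |FV| = 21.9, V = (47.798, 26.785). Then |TV| = |V − T| = 54.791.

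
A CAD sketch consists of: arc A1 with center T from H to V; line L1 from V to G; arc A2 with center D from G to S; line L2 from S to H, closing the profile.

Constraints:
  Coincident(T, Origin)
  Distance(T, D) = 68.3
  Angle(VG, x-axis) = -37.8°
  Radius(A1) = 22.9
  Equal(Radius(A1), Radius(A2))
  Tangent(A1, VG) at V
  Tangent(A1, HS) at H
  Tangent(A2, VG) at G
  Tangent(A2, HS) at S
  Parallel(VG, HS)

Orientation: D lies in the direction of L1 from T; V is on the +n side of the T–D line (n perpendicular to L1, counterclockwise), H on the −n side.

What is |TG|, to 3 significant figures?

72.0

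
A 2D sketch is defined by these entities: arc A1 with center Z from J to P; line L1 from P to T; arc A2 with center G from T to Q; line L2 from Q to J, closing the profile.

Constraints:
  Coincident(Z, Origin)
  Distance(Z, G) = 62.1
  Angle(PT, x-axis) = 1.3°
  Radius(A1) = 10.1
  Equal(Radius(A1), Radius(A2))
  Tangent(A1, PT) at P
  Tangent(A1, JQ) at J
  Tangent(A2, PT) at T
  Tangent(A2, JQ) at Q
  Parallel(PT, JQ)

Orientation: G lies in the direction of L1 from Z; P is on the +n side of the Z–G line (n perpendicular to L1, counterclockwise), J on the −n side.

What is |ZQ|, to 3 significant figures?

62.9

The slot axis is L1's direction at 1.3°, so u = (cos 1.3°, sin 1.3°) = (1.00, 0.0227) and n = (−sin 1.3°, cos 1.3°) = (-0.0227, 1.00). Z is at the origin and G lies 62.1 along u from Z, so G = 62.1·u = (62.1, 1.41). Tangency of A1 to both parallel lines with radius 10.1 puts P and J at Z ± 10.1·n: P = (-0.229, 10.1), J = (0.229, -10.1). Equal radii place T and Q the same way about G: T = G + 10.1·n = (61.9, 11.5), Q = G − 10.1·n = (62.3, -8.69). Then |ZQ| = |Q − Z| = 62.9.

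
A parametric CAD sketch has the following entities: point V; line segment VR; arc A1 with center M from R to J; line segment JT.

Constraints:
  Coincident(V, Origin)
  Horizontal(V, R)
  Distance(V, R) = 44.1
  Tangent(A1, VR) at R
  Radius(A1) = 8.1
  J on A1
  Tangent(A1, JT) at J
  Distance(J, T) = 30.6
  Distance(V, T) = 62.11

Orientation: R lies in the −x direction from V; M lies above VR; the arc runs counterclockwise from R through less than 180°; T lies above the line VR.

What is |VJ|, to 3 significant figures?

38.2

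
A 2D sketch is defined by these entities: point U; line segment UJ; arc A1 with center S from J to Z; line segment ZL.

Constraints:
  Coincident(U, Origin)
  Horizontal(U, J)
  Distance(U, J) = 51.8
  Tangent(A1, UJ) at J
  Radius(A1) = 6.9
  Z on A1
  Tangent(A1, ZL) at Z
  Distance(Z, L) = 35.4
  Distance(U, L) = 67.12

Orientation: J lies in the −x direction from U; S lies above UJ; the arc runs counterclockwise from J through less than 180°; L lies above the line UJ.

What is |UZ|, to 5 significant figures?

45.755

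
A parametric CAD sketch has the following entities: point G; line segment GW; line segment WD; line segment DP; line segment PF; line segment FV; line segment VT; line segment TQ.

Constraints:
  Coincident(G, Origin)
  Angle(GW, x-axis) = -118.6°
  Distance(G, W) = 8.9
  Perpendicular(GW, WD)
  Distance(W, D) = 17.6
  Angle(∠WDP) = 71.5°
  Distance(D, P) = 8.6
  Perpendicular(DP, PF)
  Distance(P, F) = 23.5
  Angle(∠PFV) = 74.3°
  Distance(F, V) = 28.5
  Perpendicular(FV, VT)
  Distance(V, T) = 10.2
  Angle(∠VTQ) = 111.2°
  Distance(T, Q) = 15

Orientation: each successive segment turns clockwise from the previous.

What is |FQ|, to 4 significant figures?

21.33

G is at the origin; GW runs at -118.6° with length 8.9, so W = (-4.260, -7.814). GW ⟂ WD, so WD runs at 151.4°; with |WD| = 17.6, D = (-19.71, 0.6109). ∠WDP = 71.5° gives DP at 42.90° from the x-axis; with |DP| = 8.6, P = (-13.41, 6.465). DP is perpendicular to PF, so PF runs at -47.10°; with |PF| = 23.5, F = (2.584, -10.75). ∠PFV = 74.3° gives FV at -152.8° from the x-axis; with |FV| = 28.5, V = (-22.76, -23.78). The perpendicularity gives VT at right angles to FV, so VT runs at 117.2°; with |VT| = 10.2, T = (-27.43, -14.70). ∠VTQ = 111.2° gives TQ at 48.40° from the x-axis; with |TQ| = 15.0, Q = (-17.47, -3.488). Then |FQ| = |Q − F| = 21.33.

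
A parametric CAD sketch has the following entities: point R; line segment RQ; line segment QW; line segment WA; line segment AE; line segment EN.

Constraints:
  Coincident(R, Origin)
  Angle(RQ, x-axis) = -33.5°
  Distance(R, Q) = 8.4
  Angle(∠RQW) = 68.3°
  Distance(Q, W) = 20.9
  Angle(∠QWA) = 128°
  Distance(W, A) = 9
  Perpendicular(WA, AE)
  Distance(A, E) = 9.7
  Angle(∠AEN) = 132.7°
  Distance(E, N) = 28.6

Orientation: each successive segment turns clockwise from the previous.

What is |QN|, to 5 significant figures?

12.654

The perpendicularity gives AE at right angles to WA, so AE runs at 72.800°; with |AE| = 9.7, E = (-15.887, -4.6366). ∠AEN = 132.7° gives EN at 25.500° from the x-axis; with |EN| = 28.6, N = (9.9274, 7.6760). Then |QN| = |N − Q| = 12.654.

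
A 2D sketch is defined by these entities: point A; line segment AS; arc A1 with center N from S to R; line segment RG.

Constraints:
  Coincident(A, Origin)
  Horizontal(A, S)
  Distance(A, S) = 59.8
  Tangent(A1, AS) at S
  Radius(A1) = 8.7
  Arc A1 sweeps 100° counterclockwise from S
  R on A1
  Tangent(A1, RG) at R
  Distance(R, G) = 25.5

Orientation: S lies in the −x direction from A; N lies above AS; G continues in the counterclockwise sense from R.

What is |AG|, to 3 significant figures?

65.9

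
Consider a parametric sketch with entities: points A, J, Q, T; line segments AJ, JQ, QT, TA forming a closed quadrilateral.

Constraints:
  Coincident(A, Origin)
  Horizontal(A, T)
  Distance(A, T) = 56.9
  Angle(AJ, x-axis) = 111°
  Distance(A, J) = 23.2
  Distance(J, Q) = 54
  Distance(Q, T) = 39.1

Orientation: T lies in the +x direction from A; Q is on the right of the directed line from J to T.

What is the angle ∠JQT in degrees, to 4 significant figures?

93.76°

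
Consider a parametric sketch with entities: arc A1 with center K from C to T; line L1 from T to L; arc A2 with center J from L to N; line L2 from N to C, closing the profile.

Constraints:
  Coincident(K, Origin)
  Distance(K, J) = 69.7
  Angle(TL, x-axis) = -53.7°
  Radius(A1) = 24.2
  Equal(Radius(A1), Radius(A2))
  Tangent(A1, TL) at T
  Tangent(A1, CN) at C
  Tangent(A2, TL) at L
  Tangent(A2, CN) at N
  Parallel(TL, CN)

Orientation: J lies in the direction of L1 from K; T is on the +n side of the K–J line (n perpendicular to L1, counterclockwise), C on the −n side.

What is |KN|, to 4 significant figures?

73.78

The slot axis is L1's direction at -53.7°, so u = (cos -53.7°, sin -53.7°) = (0.5920, -0.8059) and n = (−sin -53.7°, cos -53.7°) = (0.8059, 0.5920). K is at the origin and J lies 69.7 along u from K, so J = 69.7·u = (41.26, -56.17). Tangency of A1 to both parallel lines with radius 24.2 puts T and C at K ± 24.2·n: T = (19.50, 14.33), C = (-19.50, -14.33). Equal radii place L and N the same way about J: L = J + 24.2·n = (60.77, -41.85), N = J − 24.2·n = (21.76, -70.50). Then |KN| = |N − K| = 73.78.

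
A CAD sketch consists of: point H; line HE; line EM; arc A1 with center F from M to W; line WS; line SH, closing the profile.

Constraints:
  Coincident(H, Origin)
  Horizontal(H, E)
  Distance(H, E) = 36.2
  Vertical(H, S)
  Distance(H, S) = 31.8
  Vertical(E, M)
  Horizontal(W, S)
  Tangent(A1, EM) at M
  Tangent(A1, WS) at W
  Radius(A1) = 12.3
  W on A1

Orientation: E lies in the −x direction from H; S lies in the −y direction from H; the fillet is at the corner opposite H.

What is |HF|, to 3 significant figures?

30.8

H and S share the same x with |HS| = 31.8 and S on the −y side, so S = (0.00, -31.8). The virtual corner opposite H is at (-36.2, -31.8). Tangency of A1 to EM means the radius FM is perpendicular to EM and the tangent condition forces FW to be normal to WS, with radius 12.3, so the center F sits 12.3 in from both sides at F = (-23.9, -19.5). Then |HF| = |F − H| = 30.8.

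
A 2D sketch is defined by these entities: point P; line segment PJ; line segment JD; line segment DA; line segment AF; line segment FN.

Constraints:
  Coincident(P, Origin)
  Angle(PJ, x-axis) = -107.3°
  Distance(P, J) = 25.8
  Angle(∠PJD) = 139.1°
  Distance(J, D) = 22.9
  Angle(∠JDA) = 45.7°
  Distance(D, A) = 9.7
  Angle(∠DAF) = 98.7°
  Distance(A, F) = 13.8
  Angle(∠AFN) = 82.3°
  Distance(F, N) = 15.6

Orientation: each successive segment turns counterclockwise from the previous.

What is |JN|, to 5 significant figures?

19.958

P is at the origin; PJ runs at -107.3° with length 25.8, so J = (-7.6723, -24.633). ∠PJD = 139.1° gives JD at -66.400° from the x-axis; with |JD| = 22.9, D = (1.4957, -45.618). ∠JDA = 45.7° gives DA at 67.900° from the x-axis; with |DA| = 9.7, A = (5.1451, -36.630). ∠DAF = 98.7° gives AF at 149.20° from the x-axis; with |AF| = 13.8, F = (-6.7086, -29.564). ∠AFN = 82.3° gives FN at -113.10° from the x-axis; with |FN| = 15.6, N = (-12.829, -43.913). Then |JN| = |N − J| = 19.958.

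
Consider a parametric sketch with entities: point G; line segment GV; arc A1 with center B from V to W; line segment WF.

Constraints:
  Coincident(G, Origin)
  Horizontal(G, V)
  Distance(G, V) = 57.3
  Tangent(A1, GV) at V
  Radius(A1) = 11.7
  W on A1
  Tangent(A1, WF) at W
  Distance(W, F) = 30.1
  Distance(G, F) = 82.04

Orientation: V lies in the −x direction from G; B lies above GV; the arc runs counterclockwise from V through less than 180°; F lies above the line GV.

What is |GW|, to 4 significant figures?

53.24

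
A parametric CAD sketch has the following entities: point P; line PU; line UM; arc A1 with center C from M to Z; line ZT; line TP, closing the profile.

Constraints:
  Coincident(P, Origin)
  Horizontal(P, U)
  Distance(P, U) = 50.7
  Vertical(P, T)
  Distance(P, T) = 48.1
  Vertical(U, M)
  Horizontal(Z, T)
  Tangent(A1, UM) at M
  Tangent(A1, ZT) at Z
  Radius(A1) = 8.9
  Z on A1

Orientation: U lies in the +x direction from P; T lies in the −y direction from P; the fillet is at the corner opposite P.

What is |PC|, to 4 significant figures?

57.31

P is at the origin; P and U share the same y with |PU| = 50.7 and U on the +x side, so U = (50.70, 0.000). P and T share the same x with |PT| = 48.1 and T on the −y side, so T = (0.000, -48.10). The virtual corner opposite P is at (50.70, -48.10). A1 meets UM tangentially, so CM is at right angles to UM and A1 meets ZT tangentially, so CZ is at right angles to ZT, with radius 8.9, so the center C sits 8.9 in from both sides at C = (41.80, -39.20). Then |PC| = |C − P| = 57.31.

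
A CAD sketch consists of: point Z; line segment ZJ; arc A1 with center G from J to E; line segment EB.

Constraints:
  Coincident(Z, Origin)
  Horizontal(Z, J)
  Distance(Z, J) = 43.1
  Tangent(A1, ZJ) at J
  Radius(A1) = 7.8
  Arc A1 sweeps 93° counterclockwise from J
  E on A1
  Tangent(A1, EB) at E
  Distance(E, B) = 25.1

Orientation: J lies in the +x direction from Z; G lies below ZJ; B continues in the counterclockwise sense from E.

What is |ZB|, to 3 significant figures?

49.5

Z is at the origin; Z and J share the same y with |ZJ| = 43.1 and J on the +x side, so J = (43.1, 0.00). Since A1 is tangent to ZJ there, GJ ⟂ ZJ, so G = J + (0, -7.8) = (43.1, -7.80). On A1, J sits at bearing 90° from G; a 93° counterclockwise sweep puts E at bearing 183°, so E = G + 7.8·(cos 183°, sin 183°) = (35.3, -8.21). Since A1 is tangent to EB there, GE ⟂ EB, so EB runs along (−sin 183°, cos 183°); with |EB| = 25.1, B = (36.6, -33.3). Then |ZB| = |B − Z| = 49.5.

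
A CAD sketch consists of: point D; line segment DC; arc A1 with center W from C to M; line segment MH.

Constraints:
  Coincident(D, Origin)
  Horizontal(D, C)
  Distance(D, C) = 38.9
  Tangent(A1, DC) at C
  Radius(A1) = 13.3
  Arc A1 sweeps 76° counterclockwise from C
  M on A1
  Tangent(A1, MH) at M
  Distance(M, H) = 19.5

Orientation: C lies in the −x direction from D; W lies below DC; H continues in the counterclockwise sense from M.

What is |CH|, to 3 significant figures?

33.9

On A1, C sits at bearing 90° from W; a 76° counterclockwise sweep puts M at bearing 166°, so M = W + 13.3·(cos 166°, sin 166°) = (-51.8, -10.1). The tangent condition forces WM to be normal to MH, so MH runs along (−sin 166°, cos 166°); with |MH| = 19.5, H = (-56.5, -29.0). Then |CH| = |H − C| = 33.9.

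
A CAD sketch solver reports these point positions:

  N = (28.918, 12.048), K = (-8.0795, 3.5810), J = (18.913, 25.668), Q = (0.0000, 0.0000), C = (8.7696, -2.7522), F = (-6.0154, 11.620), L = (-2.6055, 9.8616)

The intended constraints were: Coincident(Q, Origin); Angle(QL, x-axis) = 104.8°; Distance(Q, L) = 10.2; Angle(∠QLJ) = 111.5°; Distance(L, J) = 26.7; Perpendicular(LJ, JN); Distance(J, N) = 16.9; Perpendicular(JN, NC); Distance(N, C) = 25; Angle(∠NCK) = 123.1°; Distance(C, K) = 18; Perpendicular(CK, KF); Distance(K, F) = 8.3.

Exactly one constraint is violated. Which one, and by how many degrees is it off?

Perpendicular(CK, KF) — off by 6.20°.

Q = (0.00, 0.00) ✓; QL at 104.8° ✓; |QL| = 10.20 ✓; ∠QLJ = 111.5° ✓; |LJ| = 26.70 ✓; ∠(LJ, JN) = 90.00° ✓; |JN| = 16.90 ✓; ∠(JN, NC) = 90.00° ✓; |NC| = 25.00 ✓; ∠NCK = 123.1° ✓; |CK| = 18.00 ✓; ∠(CK, KF) = 83.80° ✗; |KF| = 8.300 ✓.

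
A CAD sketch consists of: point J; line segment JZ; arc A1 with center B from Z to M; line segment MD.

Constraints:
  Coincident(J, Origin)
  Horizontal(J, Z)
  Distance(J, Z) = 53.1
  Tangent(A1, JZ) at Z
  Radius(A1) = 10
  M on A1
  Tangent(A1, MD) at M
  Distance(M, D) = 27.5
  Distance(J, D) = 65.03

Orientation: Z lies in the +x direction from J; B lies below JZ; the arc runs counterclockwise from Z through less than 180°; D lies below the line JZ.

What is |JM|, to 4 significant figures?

45.47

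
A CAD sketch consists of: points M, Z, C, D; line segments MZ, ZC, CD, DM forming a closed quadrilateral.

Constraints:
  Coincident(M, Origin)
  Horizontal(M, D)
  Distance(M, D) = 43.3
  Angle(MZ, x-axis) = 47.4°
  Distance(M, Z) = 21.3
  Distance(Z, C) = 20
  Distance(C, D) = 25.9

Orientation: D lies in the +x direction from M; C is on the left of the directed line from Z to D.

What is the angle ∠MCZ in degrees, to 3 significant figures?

12.3°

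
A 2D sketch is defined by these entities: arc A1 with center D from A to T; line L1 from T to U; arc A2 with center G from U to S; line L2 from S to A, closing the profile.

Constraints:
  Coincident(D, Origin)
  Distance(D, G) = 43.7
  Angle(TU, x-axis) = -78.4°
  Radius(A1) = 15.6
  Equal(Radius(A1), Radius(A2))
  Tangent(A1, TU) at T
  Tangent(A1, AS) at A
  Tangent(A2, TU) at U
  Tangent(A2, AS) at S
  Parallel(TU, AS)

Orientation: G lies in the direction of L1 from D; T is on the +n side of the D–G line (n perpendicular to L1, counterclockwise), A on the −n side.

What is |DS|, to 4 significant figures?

46.40

The slot axis is L1's direction at -78.4°, so u = (cos -78.4°, sin -78.4°) = (0.2011, -0.9796) and n = (−sin -78.4°, cos -78.4°) = (0.9796, 0.2011). D is at the origin and G lies 43.7 along u from D, so G = 43.7·u = (8.787, -42.81). Tangency of A1 to both parallel lines with radius 15.6 puts T and A at D ± 15.6·n: T = (15.28, 3.137), A = (-15.28, -3.137). Equal radii place U and S the same way about G: U = G + 15.6·n = (24.07, -39.67), S = G − 15.6·n = (-6.494, -45.94). Then |DS| = |S − D| = 46.40.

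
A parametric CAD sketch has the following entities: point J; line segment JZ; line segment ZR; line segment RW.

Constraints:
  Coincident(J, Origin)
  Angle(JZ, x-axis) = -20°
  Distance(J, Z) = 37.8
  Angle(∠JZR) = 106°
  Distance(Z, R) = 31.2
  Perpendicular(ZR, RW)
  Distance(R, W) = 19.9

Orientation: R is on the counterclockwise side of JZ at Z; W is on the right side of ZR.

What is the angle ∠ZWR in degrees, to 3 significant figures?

57.5°

∠JZR = 106.0°, so ZR runs at -20.0° + (180° − 106.0°) = 54.0° from the x-axis; with |ZR| = 31.2, R = Z + 31.2·(cos 54.0°, sin 54.0°) = (53.9, 12.3). ZR is perpendicular to RW; with |RW| = 19.9 on the right of ZR, W = R + 19.9·(0.809, -0.588) = (70.0, 0.616). Then cos ∠ZWR = WZ·WR / (|WZ||WR|), giving 57.5°.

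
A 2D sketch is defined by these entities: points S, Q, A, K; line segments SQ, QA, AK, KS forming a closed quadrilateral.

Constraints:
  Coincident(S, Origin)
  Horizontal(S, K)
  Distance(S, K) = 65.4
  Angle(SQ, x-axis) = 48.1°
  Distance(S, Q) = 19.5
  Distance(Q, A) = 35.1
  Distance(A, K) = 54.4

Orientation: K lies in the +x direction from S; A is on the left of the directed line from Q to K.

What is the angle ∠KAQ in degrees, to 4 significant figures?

71.09°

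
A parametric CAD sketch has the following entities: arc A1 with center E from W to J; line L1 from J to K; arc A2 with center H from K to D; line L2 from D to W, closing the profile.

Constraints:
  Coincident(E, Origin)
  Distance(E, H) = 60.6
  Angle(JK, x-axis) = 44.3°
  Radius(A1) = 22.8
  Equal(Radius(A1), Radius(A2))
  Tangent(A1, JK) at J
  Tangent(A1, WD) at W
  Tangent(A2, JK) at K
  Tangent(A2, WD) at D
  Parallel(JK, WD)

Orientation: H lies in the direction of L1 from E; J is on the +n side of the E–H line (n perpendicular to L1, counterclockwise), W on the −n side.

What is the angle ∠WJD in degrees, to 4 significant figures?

53.04°

The slot axis is L1's direction at 44.3°, so u = (cos 44.3°, sin 44.3°) = (0.7157, 0.6984) and n = (−sin 44.3°, cos 44.3°) = (-0.6984, 0.7157). E is at the origin and H lies 60.6 along u from E, so H = 60.6·u = (43.37, 42.32). Tangency of A1 to both parallel lines with radius 22.8 puts J and W at E ± 22.8·n: J = (-15.92, 16.32), W = (15.92, -16.32). Equal radii place K and D the same way about H: K = H + 22.8·n = (27.45, 58.64), D = H − 22.8·n = (59.29, 26.01). Then cos ∠WJD = JW·JD / (|JW||JD|), giving 53.04°.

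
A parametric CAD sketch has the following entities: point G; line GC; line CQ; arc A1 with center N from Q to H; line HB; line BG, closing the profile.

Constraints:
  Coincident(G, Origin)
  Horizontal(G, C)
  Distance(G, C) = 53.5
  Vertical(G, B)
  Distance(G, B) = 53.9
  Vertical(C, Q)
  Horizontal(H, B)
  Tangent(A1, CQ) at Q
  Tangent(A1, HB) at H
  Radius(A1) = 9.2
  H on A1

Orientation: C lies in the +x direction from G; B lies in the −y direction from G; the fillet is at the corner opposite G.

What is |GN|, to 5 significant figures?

62.933

GB is vertical with |GB| = 53.9 and B on the −y side, so B = (0.0000, -53.900). The virtual corner opposite G is at (53.500, -53.900). Since A1 is tangent to CQ there, NQ ⟂ CQ and the tangent condition forces NH to be normal to HB, with radius 9.2, so the center N sits 9.2 in from both sides at N = (44.300, -44.700). Then |GN| = |N − G| = 62.933.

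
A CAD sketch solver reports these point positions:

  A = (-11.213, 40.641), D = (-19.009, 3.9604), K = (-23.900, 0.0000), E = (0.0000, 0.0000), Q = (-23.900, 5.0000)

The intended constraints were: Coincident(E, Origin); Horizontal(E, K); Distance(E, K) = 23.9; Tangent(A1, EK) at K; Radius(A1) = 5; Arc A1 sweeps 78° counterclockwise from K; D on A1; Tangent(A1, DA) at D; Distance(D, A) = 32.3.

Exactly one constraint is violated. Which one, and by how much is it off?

Distance(D, A) = 32.3 — off by 5.20.

E = (0.00, 0.00) ✓; E.y = 0.00, K.y = 0.00 ✓; |EK| = 23.90 ✓; ∠(QK, KE) = 90.00° ✓; |QK| = 5.000 ✓; bearing(Q→D) − bearing(Q→K) = 78.00° ✓; |QD| = 5.000 ✓; ∠(QD, DA) = 90.00° ✓; |DA| = 37.50 ✗.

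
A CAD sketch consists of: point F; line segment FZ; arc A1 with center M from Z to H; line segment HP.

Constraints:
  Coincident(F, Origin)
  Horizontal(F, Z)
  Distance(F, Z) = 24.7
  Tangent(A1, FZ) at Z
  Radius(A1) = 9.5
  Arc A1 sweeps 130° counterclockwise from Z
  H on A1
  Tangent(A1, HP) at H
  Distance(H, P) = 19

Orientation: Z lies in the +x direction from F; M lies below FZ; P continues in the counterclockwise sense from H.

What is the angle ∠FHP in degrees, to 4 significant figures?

171.9°

On A1, Z sits at bearing 90° from M; a 130° counterclockwise sweep puts H at bearing 220°, so H = M + 9.5·(cos 220°, sin 220°) = (17.42, -15.61). The tangent condition forces MH to be normal to HP, so HP runs along (−sin 220°, cos 220°); with |HP| = 19.0, P = (29.64, -30.16). Then cos ∠FHP = HF·HP / (|HF||HP|), giving 171.9°.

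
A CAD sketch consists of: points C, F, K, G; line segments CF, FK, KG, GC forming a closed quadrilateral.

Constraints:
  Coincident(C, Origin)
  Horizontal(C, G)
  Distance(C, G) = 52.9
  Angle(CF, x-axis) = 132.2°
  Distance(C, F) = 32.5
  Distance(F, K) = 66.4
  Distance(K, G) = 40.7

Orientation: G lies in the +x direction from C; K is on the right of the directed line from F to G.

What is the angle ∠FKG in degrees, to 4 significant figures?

91.05°

Checks: |FK| = 66.40 ✓; |KG| = 40.70 ✓.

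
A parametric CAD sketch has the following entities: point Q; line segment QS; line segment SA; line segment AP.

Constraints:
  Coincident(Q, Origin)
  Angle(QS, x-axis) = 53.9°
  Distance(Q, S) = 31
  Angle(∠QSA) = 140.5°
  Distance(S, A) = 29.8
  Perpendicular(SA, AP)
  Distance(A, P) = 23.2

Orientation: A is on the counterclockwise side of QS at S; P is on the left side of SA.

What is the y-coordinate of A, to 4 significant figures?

54.80

Q is at the origin; QS runs at 53.9° with length 31.0, so S = 31.0·(cos 53.9°, sin 53.9°) = (18.27, 25.05). ∠QSA = 140.5°, so SA runs at 53.9° + (180° − 140.5°) = 93.40° from the x-axis; with |SA| = 29.8, A = S + 29.8·(cos 93.40°, sin 93.40°) = (16.50, 54.80). So A.y = 54.80.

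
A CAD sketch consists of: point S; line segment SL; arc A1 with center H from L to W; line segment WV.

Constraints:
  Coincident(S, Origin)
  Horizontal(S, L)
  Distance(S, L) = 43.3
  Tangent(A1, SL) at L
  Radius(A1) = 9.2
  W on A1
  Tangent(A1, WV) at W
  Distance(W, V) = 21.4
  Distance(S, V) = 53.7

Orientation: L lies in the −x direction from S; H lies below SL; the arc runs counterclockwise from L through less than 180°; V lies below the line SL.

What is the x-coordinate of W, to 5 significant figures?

-51.665

Checks: |HW| = 9.200 ✓; ∠(HW, WV) = 90.00° ✓; |WV| = 21.40 ✓; |SV| = 53.70 ✓.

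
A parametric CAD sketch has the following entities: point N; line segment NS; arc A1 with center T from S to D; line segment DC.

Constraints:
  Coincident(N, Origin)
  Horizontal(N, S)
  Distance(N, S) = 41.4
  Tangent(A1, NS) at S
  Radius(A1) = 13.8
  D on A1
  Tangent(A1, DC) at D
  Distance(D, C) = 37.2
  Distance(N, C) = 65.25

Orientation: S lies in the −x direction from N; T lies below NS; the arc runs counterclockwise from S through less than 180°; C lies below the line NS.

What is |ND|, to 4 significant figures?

57.35

N is at the origin; NS is horizontal with |NS| = 41.4 and S on the −x side, so S = (-41.40, 0.000). Since A1 is tangent to NS there, TS ⟂ NS, so T = S + (0, -13.8) = (-41.40, -13.80). Since TD ⟂ DC (tangency), |TC| = √(13.8² + 37.2²) = 39.68 regardless of where D sits on A1. So C lies on both circle(N, 65.25) and circle(T, 39.68); the below-NS intersection is C = (-37.64, -53.30). D is the foot of the tangent from C: D = (-53.83, -19.80).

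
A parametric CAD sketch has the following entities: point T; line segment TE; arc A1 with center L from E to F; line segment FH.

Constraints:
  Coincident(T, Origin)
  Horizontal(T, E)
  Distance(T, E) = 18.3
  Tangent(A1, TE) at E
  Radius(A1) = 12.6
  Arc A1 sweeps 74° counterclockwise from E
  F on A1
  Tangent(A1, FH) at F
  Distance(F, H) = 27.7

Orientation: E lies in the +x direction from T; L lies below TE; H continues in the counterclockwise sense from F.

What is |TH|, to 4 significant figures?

35.78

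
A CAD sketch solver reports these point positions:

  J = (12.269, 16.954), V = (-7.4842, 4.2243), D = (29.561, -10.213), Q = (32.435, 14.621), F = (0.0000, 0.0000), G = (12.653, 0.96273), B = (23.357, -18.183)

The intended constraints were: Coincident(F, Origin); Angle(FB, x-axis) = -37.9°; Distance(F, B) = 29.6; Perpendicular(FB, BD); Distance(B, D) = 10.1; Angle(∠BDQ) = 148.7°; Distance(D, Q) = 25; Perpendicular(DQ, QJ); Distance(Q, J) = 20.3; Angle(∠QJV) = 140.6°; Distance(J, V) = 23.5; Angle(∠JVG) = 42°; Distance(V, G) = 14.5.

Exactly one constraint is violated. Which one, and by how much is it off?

Distance(V, G) = 14.5 — off by 5.90.

F = (0.00, 0.00) ✓; FB at -37.90° ✓; |FB| = 29.60 ✓; ∠(FB, BD) = 90.00° ✓; |BD| = 10.10 ✓; ∠BDQ = 148.7° ✓; |DQ| = 25.00 ✓; ∠(DQ, QJ) = 90.00° ✓; |QJ| = 20.30 ✓; ∠QJV = 140.6° ✓; |JV| = 23.50 ✓; ∠JVG = 42.00° ✓; |VG| = 20.40 ✗.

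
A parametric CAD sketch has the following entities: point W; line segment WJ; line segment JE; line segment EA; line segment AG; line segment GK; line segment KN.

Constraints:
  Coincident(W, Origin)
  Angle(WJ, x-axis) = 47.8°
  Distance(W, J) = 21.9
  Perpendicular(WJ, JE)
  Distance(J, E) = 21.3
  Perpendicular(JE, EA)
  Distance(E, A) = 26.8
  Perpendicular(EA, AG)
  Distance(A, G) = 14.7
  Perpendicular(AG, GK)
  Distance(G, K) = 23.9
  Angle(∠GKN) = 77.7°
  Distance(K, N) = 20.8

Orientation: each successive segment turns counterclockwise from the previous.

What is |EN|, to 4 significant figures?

9.239

AG is perpendicular to GK, so GK runs at 47.80°; with |GK| = 23.9, K = (7.873, 18.51). ∠GKN = 77.7° gives KN at 150.1° from the x-axis; with |KN| = 20.8, N = (-10.16, 28.88). Then |EN| = |N − E| = 9.239.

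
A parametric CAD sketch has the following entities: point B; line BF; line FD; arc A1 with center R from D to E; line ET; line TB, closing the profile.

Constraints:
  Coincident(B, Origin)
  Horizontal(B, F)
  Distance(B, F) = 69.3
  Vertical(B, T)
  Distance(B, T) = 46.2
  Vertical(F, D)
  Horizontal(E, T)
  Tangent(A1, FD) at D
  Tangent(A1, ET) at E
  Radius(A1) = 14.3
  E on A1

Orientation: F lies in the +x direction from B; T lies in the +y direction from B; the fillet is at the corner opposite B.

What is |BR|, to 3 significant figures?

63.6

B is at the origin; B and F share the same y with |BF| = 69.3 and F on the +x side, so F = (69.3, 0.00). BT is vertical with |BT| = 46.2 and T on the +y side, so T = (0.00, 46.2). The virtual corner opposite B is at (69.3, 46.2). The tangent condition forces RD to be normal to FD and A1 meets ET tangentially, so RE is at right angles to ET, with radius 14.3, so the center R sits 14.3 in from both sides at R = (55.0, 31.9). Then |BR| = |R − B| = 63.6.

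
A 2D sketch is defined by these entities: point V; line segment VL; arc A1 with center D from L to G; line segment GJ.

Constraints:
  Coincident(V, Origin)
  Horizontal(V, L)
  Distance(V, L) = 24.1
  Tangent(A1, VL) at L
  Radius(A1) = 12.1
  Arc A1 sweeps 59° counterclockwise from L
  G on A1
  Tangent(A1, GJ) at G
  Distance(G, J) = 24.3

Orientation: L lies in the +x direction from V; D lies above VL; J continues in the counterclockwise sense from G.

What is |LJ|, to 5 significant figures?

35.165

On A1, L sits at bearing -90° from D; a 59° counterclockwise sweep puts G at bearing -31°, so G = D + 12.1·(cos -31°, sin -31°) = (34.472, 5.8680). A1 meets GJ tangentially, so DG is at right angles to GJ, so GJ runs along (−sin -31°, cos -31°); with |GJ| = 24.3, J = (46.987, 26.697). Then |LJ| = |J − L| = 35.165.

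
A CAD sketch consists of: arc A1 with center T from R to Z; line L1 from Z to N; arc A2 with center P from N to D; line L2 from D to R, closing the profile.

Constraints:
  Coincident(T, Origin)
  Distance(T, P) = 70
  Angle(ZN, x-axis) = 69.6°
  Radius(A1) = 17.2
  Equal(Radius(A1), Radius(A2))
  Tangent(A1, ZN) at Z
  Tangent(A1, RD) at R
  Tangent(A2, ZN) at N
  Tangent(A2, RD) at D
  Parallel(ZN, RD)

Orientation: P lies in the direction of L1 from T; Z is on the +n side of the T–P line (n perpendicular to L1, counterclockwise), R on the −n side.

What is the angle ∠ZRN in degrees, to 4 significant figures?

63.83°

The slot axis is L1's direction at 69.6°, so u = (cos 69.6°, sin 69.6°) = (0.3486, 0.9373) and n = (−sin 69.6°, cos 69.6°) = (-0.9373, 0.3486). T is at the origin and P lies 70.0 along u from T, so P = 70.0·u = (24.40, 65.61). Tangency of A1 to both parallel lines with radius 17.2 puts Z and R at T ± 17.2·n: Z = (-16.12, 5.995), R = (16.12, -5.995). Equal radii place N and D the same way about P: N = P + 17.2·n = (8.279, 71.61), D = P − 17.2·n = (40.52, 59.61). Then cos ∠ZRN = RZ·RN / (|RZ||RN|), giving 63.83°.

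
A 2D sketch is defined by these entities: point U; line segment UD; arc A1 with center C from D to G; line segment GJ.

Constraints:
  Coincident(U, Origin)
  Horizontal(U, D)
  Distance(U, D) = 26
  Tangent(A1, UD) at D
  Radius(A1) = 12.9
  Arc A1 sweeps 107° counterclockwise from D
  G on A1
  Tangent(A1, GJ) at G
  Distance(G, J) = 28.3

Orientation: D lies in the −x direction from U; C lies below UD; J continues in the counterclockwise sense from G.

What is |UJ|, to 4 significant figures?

53.07

U is at the origin; UD is horizontal with |UD| = 26.0 and D on the −x side, so D = (-26.00, 0.000). Since A1 is tangent to UD there, CD ⟂ UD, so C = D + (0, -12.9) = (-26.00, -12.90). On A1, D sits at bearing 90° from C; a 107° counterclockwise sweep puts G at bearing 197°, so G = C + 12.9·(cos 197°, sin 197°) = (-38.34, -16.67). Since A1 is tangent to GJ there, CG ⟂ GJ, so GJ runs along (−sin 197°, cos 197°); with |GJ| = 28.3, J = (-30.06, -43.74). Then |UJ| = |J − U| = 53.07.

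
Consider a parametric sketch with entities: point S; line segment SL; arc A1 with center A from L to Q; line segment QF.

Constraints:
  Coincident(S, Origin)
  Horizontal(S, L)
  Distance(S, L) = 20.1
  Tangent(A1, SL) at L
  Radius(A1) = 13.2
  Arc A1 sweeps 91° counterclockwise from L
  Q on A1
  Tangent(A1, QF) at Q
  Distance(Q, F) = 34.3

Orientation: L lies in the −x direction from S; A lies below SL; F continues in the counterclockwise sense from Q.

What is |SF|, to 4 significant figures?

57.85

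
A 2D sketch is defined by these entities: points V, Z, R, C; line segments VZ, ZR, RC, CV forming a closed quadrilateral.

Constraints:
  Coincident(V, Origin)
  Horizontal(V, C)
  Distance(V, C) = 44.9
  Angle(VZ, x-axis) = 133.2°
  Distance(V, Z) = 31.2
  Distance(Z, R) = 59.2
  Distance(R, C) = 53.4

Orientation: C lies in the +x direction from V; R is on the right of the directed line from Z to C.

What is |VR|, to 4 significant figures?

31.75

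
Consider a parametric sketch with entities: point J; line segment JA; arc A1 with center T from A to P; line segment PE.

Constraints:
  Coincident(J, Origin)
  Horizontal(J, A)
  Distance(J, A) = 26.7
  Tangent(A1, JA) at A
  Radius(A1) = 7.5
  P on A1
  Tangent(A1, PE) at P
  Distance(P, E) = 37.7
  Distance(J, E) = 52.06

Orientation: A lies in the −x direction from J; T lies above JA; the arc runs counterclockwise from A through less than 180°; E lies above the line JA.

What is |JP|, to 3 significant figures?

21.1

J is at the origin; J and A share the same y with |JA| = 26.7 and A on the −x side, so A = (-26.7, 0.00). The tangent condition forces TA to be normal to JA, so T = A + (0, 7.5) = (-26.7, 7.50). Since TP ⟂ PE (tangency), |TE| = √(7.5² + 37.7²) = 38.4 regardless of where P sits on A1. So E lies on both circle(J, 52.06) and circle(T, 38.4); the above-JA intersection is E = (-24.6, 45.9). P is the foot of the tangent from E: P = (-19.3, 8.56).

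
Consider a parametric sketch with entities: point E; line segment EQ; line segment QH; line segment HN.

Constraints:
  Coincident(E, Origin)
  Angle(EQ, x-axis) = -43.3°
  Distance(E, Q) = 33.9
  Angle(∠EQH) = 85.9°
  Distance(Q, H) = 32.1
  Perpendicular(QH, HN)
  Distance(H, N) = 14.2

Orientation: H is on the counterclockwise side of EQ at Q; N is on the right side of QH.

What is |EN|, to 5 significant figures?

56.444

E is at the origin; EQ runs at -43.3° with length 33.9, so Q = 33.9·(cos -43.3°, sin -43.3°) = (24.671, -23.249). ∠EQH = 85.9°, so QH runs at -43.3° + (180° − 85.9°) = 50.800° from the x-axis; with |QH| = 32.1, H = Q + 32.1·(cos 50.800°, sin 50.800°) = (44.960, 1.6265). QH ⟂ HN; with |HN| = 14.2 on the right of QH, N = H + 14.2·(0.77494, -0.63203) = (55.964, -7.3483). Then |EN| = |N − E| = 56.444.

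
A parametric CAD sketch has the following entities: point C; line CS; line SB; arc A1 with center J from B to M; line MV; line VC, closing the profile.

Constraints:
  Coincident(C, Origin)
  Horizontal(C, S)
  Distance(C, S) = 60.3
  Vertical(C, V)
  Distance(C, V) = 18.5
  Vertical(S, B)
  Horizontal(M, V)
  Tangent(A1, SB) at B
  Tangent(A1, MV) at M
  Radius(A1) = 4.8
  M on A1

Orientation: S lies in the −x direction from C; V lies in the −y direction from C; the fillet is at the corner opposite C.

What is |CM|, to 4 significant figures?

58.50

C is at the origin; C and S share the same y with |CS| = 60.3 and S on the −x side, so S = (-60.30, 0.000). CV is vertical with |CV| = 18.5 and V on the −y side, so V = (0.000, -18.50). The virtual corner opposite C is at (-60.30, -18.50). Since A1 is tangent to SB there, JB ⟂ SB and A1 meets MV tangentially, so JM is at right angles to MV, with radius 4.8, so the center J sits 4.8 in from both sides at J = (-55.50, -13.70). That places the tangent points at B = (-60.30, -13.70) on SB and M = (-55.50, -18.50) on MV. Then |CM| = |M − C| = 58.50.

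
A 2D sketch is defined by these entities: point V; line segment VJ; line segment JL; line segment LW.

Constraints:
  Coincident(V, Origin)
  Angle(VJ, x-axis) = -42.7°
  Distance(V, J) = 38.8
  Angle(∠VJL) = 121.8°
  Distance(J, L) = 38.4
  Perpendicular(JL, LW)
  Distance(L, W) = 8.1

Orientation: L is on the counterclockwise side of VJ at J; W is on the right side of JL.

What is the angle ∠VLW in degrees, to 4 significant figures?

119.3°

V is at the origin; VJ runs at -42.7° with length 38.8, so J = 38.8·(cos -42.7°, sin -42.7°) = (28.51, -26.31). ∠VJL = 121.8°, so JL runs at -42.7° + (180° − 121.8°) = 15.50° from the x-axis; with |JL| = 38.4, L = J + 38.4·(cos 15.50°, sin 15.50°) = (65.52, -16.05). JL ⟂ LW; with |LW| = 8.1 on the right of JL, W = L + 8.1·(0.2672, -0.9636) = (67.68, -23.86). Then cos ∠VLW = LV·LW / (|LV||LW|), giving 119.3°.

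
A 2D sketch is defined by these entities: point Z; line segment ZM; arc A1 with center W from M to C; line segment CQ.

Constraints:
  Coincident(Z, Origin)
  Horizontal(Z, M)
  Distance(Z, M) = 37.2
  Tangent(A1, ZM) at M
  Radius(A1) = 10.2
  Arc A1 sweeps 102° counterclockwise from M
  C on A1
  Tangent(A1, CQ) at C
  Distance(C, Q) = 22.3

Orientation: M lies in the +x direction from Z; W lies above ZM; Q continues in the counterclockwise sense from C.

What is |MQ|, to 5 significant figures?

34.549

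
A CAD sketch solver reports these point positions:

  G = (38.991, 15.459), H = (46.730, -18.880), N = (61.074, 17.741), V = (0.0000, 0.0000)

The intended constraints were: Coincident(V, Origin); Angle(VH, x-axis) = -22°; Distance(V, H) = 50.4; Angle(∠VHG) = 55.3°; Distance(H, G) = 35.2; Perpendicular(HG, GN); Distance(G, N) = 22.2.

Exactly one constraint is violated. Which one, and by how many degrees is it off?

Perpendicular(HG, GN) — off by 6.80°.

V = (0.00, 0.00) ✓; VH at -22.00° ✓; |VH| = 50.40 ✓; ∠VHG = 55.30° ✓; |HG| = 35.20 ✓; ∠(HG, GN) = 96.80° ✗; |GN| = 22.20 ✓.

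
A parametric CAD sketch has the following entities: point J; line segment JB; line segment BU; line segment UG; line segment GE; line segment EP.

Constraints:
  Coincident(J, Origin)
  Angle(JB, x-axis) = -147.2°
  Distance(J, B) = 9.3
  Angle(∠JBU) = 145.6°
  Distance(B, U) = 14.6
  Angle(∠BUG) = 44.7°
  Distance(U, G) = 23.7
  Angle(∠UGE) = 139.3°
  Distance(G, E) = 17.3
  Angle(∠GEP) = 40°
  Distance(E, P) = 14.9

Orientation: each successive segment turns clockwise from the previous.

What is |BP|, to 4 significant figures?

11.57

∠UGE = 139.3° gives GE at 2.400° from the x-axis; with |GE| = 17.3, E = (12.18, 12.29). ∠GEP = 40.0° gives EP at -137.6° from the x-axis; with |EP| = 14.9, P = (1.175, 2.241). Then |BP| = |P − B| = 11.57.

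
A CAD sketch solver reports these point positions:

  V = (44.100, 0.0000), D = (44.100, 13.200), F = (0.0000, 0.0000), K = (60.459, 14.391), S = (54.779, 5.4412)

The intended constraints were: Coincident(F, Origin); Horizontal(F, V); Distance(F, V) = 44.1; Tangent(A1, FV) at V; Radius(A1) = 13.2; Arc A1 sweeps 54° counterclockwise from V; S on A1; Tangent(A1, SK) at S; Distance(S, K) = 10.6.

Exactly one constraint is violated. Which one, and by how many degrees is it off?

Tangent(A1, SK) at S — off by 3.60°.

F = (0.00, 0.00) ✓; F.y = 0.00, V.y = 0.00 ✓; |FV| = 44.10 ✓; ∠(DV, VF) = 90.00° ✓; |DV| = 13.20 ✓; bearing(D→S) − bearing(D→V) = 54.00° ✓; |DS| = 13.20 ✓; ∠(DS, SK) = 86.40° ✗; |SK| = 10.60 ✓.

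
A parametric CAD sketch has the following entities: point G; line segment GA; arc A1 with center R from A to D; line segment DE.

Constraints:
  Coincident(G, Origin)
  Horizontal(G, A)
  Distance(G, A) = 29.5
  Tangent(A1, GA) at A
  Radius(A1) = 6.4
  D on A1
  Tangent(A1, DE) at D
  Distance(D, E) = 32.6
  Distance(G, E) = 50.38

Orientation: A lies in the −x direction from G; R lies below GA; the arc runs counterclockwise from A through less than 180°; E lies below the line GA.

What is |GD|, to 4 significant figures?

36.57

G is at the origin; GA is horizontal with |GA| = 29.5 and A on the −x side, so A = (-29.50, 0.000). Tangency of A1 to GA means the radius RA is perpendicular to GA, so R = A + (0, -6.4) = (-29.50, -6.400). Since RD ⟂ DE (tangency), |RE| = √(6.4² + 32.6²) = 33.22 regardless of where D sits on A1. So E lies on both circle(G, 50.38) and circle(R, 33.22); the below-GA intersection is E = (-31.17, -39.58). D is the foot of the tangent from E: D = (-35.83, -7.316).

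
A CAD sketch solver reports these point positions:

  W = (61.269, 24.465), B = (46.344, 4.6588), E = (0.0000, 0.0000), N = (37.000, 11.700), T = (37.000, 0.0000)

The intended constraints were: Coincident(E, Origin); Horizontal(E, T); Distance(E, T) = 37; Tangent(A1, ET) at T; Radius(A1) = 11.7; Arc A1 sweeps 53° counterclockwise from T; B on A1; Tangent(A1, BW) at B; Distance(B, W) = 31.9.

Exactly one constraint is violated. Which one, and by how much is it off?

Distance(B, W) = 31.9 — off by 7.10.

E = (0.00, 0.00) ✓; E.y = 0.00, T.y = 0.00 ✓; |ET| = 37.00 ✓; ∠(NT, TE) = 90.00° ✓; |NT| = 11.70 ✓; bearing(N→B) − bearing(N→T) = 53.00° ✓; |NB| = 11.70 ✓; ∠(NB, BW) = 90.00° ✓; |BW| = 24.80 ✗.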